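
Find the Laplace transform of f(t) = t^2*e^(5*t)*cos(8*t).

2*(s - 5)*(s^2 - 10*s - 167)/(s^2 - 10*s + 89)^3

L{cos(8t)} = s/(s^2 + 64).
Multiplying by e^(5t) shifts s → s - 5, so L{e^(5*t)*cos(8*t)} = (s - 5)/((s - 5)^2 + 64).
Then apply L{t^2·g(t)} = (-1)^2 d^2/ds^2[H(s)] with H(s) = (s - 5)/((s - 5)^2 + 64):
differentiating 2 times and applying the sign gives 2*(s - 5)*(s^2 - 10*s - 167)/(s^2 - 10*s + 89)^3.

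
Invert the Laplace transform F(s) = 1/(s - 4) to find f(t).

f(t) = exp(4*t)

Since L{e^(4t)} = 1/(s - 4), the inverse is exp(4*t).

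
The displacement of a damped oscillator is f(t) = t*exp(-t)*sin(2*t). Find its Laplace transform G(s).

G(s) = 4*(s + 1)/(s^2 + 2*s + 5)^2

L{sin(2t)} = 2/(s^2 + 4).
Multiplying by e^(-t) shifts s → s + 1, so L{exp(-t)*sin(2*t)} = 2/((s + 1)^2 + 4).
Then apply L{t·g(t)} = -d/ds[H(s)] with H(s) = 2/((s + 1)^2 + 4):
differentiating 1 time and applying the sign gives 4*(s + 1)/(s^2 + 2*s + 5)^2.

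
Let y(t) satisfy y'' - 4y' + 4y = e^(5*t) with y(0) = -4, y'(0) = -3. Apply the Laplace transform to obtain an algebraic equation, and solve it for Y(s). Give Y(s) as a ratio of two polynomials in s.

Y(s) = (-4*s^2 + 33*s - 64)/(s^3 - 9*s^2 + 24*s - 20)

Laplace-transform each side.
With L{y''} = s^2 Y - s·y(0) - y'(0) and L{y'} = sY - y(0), with y(0) = -4, y'(0) = -3: the LHS transforms to (s^2 - 4*s + 4)Y - (-4*s + 13).
The right side is L{e^(5*t)} = 1/(s - 5).
So (s^2 - 4*s + 4)Y = 1/(s - 5) + (-4*s + 13).
Divide through and combine into a single rational function.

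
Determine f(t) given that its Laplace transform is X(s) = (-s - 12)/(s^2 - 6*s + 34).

Complete the square in the denominator: s^2 - 6*s + 34 = (s - 3)^2 + 5^2.
Split the numerator to match: -s - 12 = -1·(s - 3) - 3·5.
Invert each term: -1·(s - 3)/((s - 3)^2 + 25) ↔ -e^(3t)cos(5t); -3·5/((s - 3)^2 + 25) ↔ -3e^(3t)sin(5t).

f(t) = -3*exp(3*t)*sin(5*t) - exp(3*t)*cos(5*t)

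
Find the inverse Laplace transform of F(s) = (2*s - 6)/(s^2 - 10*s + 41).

exp(5*t)*sin(4*t) + 2*exp(5*t)*cos(4*t)

Complete the square in the denominator: s^2 - 10*s + 41 = (s - 5)^2 + 4^2.
Split the numerator to match: 2*s - 6 = 2·(s - 5) + 1·4.
Invert each term: 2·(s - 5)/((s - 5)^2 + 16) ↔ 2e^(5t)cos(4t); 1·4/((s - 5)^2 + 16) ↔ e^(5t)sin(4t).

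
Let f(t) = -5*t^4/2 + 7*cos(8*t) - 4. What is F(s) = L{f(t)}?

Apply the Laplace transform termwise.
(7)·[L{cos(8t)} = s/(s^2 + 64)]; (-5/2)·[L{t^4} = 4!/s^5 = 24/s^5]; L{-4} = -4/s.

F(s) = 7*s/(s^2 + 64) - 4/s - 60/s^5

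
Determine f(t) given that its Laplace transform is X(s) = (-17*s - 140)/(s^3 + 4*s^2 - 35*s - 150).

f(t) = 5*t*exp(-5*t) - 2*exp(6*t) + 2*exp(-5*t)

Factor the denominator: s^3 + 4*s^2 - 35*s - 150 = (s - 6)*(s + 5)^2.
Partial fraction decomposition gives [2/(s + 5)] + [5/(s + 5)^2] + [-2/(s - 6)].
Invert each term: 2/(s + 5) ↔ 2e^(-5t); 5/(s + 5)^2 ↔ 5t·e^(-5t); -2/(s - 6) ↔ -2e^(6t).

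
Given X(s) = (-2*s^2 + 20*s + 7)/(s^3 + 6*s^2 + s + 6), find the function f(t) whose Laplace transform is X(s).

f(t) = 2*sin(t) + 3*cos(t) - 5*exp(-6*t)

Factor the denominator: s^3 + 6*s^2 + s + 6 = (s + 6)*(s^2 + 1).
Partial fraction decomposition gives [-5/(s + 6)] + [3*s/(s^2 + 1)] + [2/(s^2 + 1)].
Invert each term: -5/(s + 6) ↔ -5e^(-6t); 3·s/(s^2 + 1) ↔ 3cos(t); 2·1/(s^2 + 1) ↔ 2sin(t).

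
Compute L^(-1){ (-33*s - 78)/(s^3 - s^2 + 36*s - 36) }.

-3*exp(t) - 5*sin(6*t) + 3*cos(6*t)

Factor the denominator: s^3 - s^2 + 36*s - 36 = (s - 1)*(s^2 + 36).
Partial fraction decomposition gives [-3/(s - 1)] + [3*s/(s^2 + 36)] + [-30/(s^2 + 36)].
Invert each term: -3/(s - 1) ↔ -3e^(t); 3·s/(s^2 + 36) ↔ 3cos(6t); -5·6/(s^2 + 36) ↔ -5sin(6t).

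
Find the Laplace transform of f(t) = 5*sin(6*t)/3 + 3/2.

10/(s^2 + 36) + 3/(2*s)

By linearity of the Laplace transform, transform each term separately.
L{3/2} = (3/2)/s; (5/3)·[L{sin(6t)} = 6/(s^2 + 36)].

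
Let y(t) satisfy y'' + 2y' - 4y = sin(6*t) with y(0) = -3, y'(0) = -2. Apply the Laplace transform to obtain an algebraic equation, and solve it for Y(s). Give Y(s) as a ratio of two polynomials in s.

Laplace-transform each side.
With L{y''} = s^2 Y - s·y(0) - y'(0) and L{y'} = sY - y(0), with y(0) = -3, y'(0) = -2: the LHS transforms to (s^2 + 2*s - 4)Y - (-3*s - 8).
The right side is L{sin(6*t)} = 6/(s^2 + 36).
So (s^2 + 2*s - 4)Y = 6/(s^2 + 36) + (-3*s - 8).
Solve for Y(s) and write it as one ratio of polynomials.

Y(s) = (-3*s^3 - 8*s^2 - 108*s - 282)/(s^4 + 2*s^3 + 32*s^2 + 72*s - 144)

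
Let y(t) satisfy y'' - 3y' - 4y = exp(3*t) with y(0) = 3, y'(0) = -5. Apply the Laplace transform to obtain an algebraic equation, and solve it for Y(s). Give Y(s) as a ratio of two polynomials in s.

Apply the Laplace transform to the equation.
With L{y''} = s^2 Y - s·y(0) - y'(0) and L{y'} = sY - y(0), with y(0) = 3, y'(0) = -5: the LHS transforms to (s^2 - 3*s - 4)Y - (3*s - 14).
The right side is L{exp(3*t)} = 1/(s - 3).
So (s^2 - 3*s - 4)Y = 1/(s - 3) + (3*s - 14).
Isolate Y and clear denominators.

Y(s) = (3*s^2 - 23*s + 43)/(s^3 - 6*s^2 + 5*s + 12)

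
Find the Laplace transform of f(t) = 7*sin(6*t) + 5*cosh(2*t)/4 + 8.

5*s/(4*(s^2 - 4)) + 42/(s^2 + 36) + 8/s

The transform is linear, so treat each term independently.
(5/4)·[L{cosh(2t)} = s/(s^2 - 4)]; L{8} = 8/s; (7)·[L{sin(6t)} = 6/(s^2 + 36)].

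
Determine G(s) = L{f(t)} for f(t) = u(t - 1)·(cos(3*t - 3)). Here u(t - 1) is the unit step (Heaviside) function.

G(s) = s*exp(-s)/(s^2 + 9)

By the second shifting theorem, L{u(t - c)·g(t - c)} = e^(-cs)·H(s) with c = 1 and H(s) = L{g(t)}.
L{cos(3t)} = s/(s^2 + 9).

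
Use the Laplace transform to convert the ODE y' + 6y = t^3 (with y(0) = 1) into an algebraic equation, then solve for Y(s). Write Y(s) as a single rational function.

Transform both sides with L{·}.
With L{y'} = sY - y(0) = sY - 1: the LHS transforms to (s + 6)Y - (1).
The right side is L{t^3} = 6/s^4.
So (s + 6)Y = 6/s^4 + (1).
Divide through and combine into a single rational function.

Y(s) = (s^4 + 6)/(s^5 + 6*s^4)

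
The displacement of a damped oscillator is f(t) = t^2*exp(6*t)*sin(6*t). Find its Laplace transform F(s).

F(s) = 36*(s^2 - 12*s + 24)/(s^2 - 12*s + 72)^3

L{sin(6t)} = 6/(s^2 + 36).
Multiplying by e^(6t) shifts s → s - 6, so L{exp(6*t)*sin(6*t)} = 6/((s - 6)^2 + 36).
Then apply L{t^2·g(t)} = (-1)^2 d^2/ds^2[G(s)] with G(s) = 6/((s - 6)^2 + 36):
differentiating 2 times and applying the sign gives 36*(s^2 - 12*s + 24)/(s^2 - 12*s + 72)^3.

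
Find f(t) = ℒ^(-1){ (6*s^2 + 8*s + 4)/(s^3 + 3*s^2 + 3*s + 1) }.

f(t) = t^2*exp(-t) - 4*t*exp(-t) + 6*exp(-t)

Factor the denominator: s^3 + 3*s^2 + 3*s + 1 = (s + 1)^3.
Partial fraction decomposition gives [6/(s + 1)] + [-4/(s + 1)^2] + [2/(s + 1)^3].
Invert each term: 6/(s + 1) ↔ 6e^(-t); -4/(s + 1)^2 ↔ -4t·e^(-t); 2/(s + 1)^3 ↔ (1)t^2·e^(-t).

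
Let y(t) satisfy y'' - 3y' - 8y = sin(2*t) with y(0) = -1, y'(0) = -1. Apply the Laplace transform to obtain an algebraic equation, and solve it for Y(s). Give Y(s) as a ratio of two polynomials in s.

Y(s) = (-s^3 + 2*s^2 - 4*s + 10)/(s^4 - 3*s^3 - 4*s^2 - 12*s - 32)

Laplace-transform each side.
Using L{y''} = s^2 Y - s·y(0) - y'(0) and L{y'} = sY - y(0), with y(0) = -1, y'(0) = -1, the left side becomes (s^2 - 3*s - 8)Y - (-s + 2).
The right side is L{sin(2*t)} = 2/(s^2 + 4).
So (s^2 - 3*s - 8)Y = 2/(s^2 + 4) + (-s + 2).
Isolate Y and clear denominators.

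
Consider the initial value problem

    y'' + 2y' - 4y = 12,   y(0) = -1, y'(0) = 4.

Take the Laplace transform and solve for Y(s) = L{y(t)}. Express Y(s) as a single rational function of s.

Apply the Laplace transform to the equation.
The derivative rules (L{y''} = s^2 Y - s·y(0) - y'(0) and L{y'} = sY - y(0), with y(0) = -1, y'(0) = 4) turn the left side into (s^2 + 2*s - 4)Y - (-s + 2).
The right side is L{12} = 12/s.
So (s^2 + 2*s - 4)Y = 12/s + (-s + 2).
Divide through and combine into a single rational function.

Y(s) = (-s^2 + 2*s + 12)/(s^3 + 2*s^2 - 4*s)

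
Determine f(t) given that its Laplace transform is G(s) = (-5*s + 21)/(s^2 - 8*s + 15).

f(t) = -2*exp(5*t) - 3*exp(3*t)

Factor the denominator: s^2 - 8*s + 15 = (s - 5)*(s - 3).
Partial fraction decomposition gives [-3/(s - 3)] + [-2/(s - 5)].
Invert each term: -3/(s - 3) ↔ -3e^(3t); -2/(s - 5) ↔ -2e^(5t).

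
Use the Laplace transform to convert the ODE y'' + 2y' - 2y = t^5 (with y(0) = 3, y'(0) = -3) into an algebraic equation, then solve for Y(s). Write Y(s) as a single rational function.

Y(s) = (3*s^7 + 3*s^6 + 120)/(s^8 + 2*s^7 - 2*s^6)

Take the Laplace transform of both sides.
Using L{y''} = s^2 Y - s·y(0) - y'(0) and L{y'} = sY - y(0), with y(0) = 3, y'(0) = -3, the left side becomes (s^2 + 2*s - 2)Y - (3*s + 3).
The right side is L{t^5} = 120/s^6.
So (s^2 + 2*s - 2)Y = 120/s^6 + (3*s + 3).
Isolate Y and clear denominators.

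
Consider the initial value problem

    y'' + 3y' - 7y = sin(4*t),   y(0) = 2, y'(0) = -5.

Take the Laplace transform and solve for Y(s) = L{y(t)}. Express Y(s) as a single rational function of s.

Apply the Laplace transform to the equation.
The derivative rules (L{y''} = s^2 Y - s·y(0) - y'(0) and L{y'} = sY - y(0), with y(0) = 2, y'(0) = -5) turn the left side into (s^2 + 3*s - 7)Y - (2*s + 1).
The right side is L{sin(4*t)} = 4/(s^2 + 16).
So (s^2 + 3*s - 7)Y = 4/(s^2 + 16) + (2*s + 1).
Divide through and combine into a single rational function.

Y(s) = (2*s^3 + s^2 + 32*s + 20)/(s^4 + 3*s^3 + 9*s^2 + 48*s - 112)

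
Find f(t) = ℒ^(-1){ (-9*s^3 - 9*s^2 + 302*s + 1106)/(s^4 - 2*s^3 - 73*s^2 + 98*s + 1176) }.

f(t) = -2*exp(7*t) - 5*exp(6*t) + exp(-4*t) - 3*exp(-7*t)

Factor the denominator: s^4 - 2*s^3 - 73*s^2 + 98*s + 1176 = (s - 7)*(s - 6)*(s + 4)*(s + 7).
Partial fraction decomposition gives [-5/(s - 6)] + [-3/(s + 7)] + [-2/(s - 7)] + [1/(s + 4)].
Invert each term: -5/(s - 6) ↔ -5e^(6t); -3/(s + 7) ↔ -3e^(-7t); -2/(s - 7) ↔ -2e^(7t); 1/(s + 4) ↔ e^(-4t).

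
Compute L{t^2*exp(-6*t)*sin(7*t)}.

L{sin(7t)} = 7/(s^2 + 49).
Multiplying by e^(-6t) shifts s → s + 6, so L{exp(-6*t)*sin(7*t)} = 7/((s + 6)^2 + 49).
Then apply L{t^2·g(t)} = (-1)^2 d^2/ds^2[G(s)] with G(s) = 7/((s + 6)^2 + 49):
differentiating 2 times and applying the sign gives 14*(3*s^2 + 36*s + 59)/(s^2 + 12*s + 85)^3.

14*(3*s^2 + 36*s + 59)/(s^2 + 12*s + 85)^3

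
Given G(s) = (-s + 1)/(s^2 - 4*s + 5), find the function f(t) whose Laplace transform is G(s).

f(t) = -exp(2*t)*sin(t) - exp(2*t)*cos(t)

Complete the square in the denominator: s^2 - 4*s + 5 = (s - 2)^2 + 1^2.
Split the numerator to match: -s + 1 = -1·(s - 2) - 1·1.
Invert each term: -1·(s - 2)/((s - 2)^2 + 1) ↔ -e^(2t)cos(t); -1·1/((s - 2)^2 + 1) ↔ -e^(2t)sin(t).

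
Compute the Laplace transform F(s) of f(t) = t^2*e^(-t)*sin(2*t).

F(s) = 4*(3*s^2 + 6*s - 1)/(s^2 + 2*s + 5)^3

L{sin(2t)} = 2/(s^2 + 4).
Multiplying by e^(-t) shifts s → s + 1, so L{e^(-t)*sin(2*t)} = 2/((s + 1)^2 + 4).
Then apply L{t^2·g(t)} = (-1)^2 d^2/ds^2[G(s)] with G(s) = 2/((s + 1)^2 + 4):
differentiating 2 times and applying the sign gives 4*(3*s^2 + 6*s - 1)/(s^2 + 2*s + 5)^3.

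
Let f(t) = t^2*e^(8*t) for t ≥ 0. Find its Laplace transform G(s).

L{e^(8t)} = 1/(s - 8).
Then apply L{t^2·g(t)} = (-1)^2 d^2/ds^2[H(s)] with H(s) = 1/(s - 8):
differentiating 2 times and applying the sign gives 2/(s - 8)^3.

G(s) = 2/(s - 8)^3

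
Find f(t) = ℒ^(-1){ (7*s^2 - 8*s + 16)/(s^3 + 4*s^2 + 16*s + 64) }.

Factor the denominator: s^3 + 4*s^2 + 16*s + 64 = (s + 4)*(s^2 + 16).
Partial fraction decomposition gives [5/(s + 4)] + [2*s/(s^2 + 16)] + [-16/(s^2 + 16)].
Invert each term: 5/(s + 4) ↔ 5e^(-4t); 2·s/(s^2 + 16) ↔ 2cos(4t); -4·4/(s^2 + 16) ↔ -4sin(4t).

f(t) = -4*sin(4*t) + 2*cos(4*t) + 5*exp(-4*t)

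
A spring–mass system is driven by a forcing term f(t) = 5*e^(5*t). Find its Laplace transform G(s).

G(s) = 5/(s - 5)

L{5} = 5/s.
By the first shifting theorem, multiplying by e^(5t) replaces s with s - 5.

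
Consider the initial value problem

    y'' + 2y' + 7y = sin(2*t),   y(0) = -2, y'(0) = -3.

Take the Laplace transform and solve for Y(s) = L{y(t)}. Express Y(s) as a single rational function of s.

Apply the Laplace transform to the equation.
Using L{y''} = s^2 Y - s·y(0) - y'(0) and L{y'} = sY - y(0), with y(0) = -2, y'(0) = -3, the left side becomes (s^2 + 2*s + 7)Y - (-2*s - 7).
The right side is L{sin(2*t)} = 2/(s^2 + 4).
So (s^2 + 2*s + 7)Y = 2/(s^2 + 4) + (-2*s - 7).
Solve for Y(s) and write it as one ratio of polynomials.

Y(s) = (-2*s^3 - 7*s^2 - 8*s - 26)/(s^4 + 2*s^3 + 11*s^2 + 8*s + 28)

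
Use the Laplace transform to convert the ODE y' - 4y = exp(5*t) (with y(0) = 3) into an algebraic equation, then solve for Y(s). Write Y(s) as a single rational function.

Y(s) = (3*s - 14)/(s^2 - 9*s + 20)

Laplace-transform each side.
With L{y'} = sY - y(0) = sY - 3: the LHS transforms to (s - 4)Y - (3).
The right side is L{exp(5*t)} = 1/(s - 5).
So (s - 4)Y = 1/(s - 5) + (3).
Isolate Y and clear denominators.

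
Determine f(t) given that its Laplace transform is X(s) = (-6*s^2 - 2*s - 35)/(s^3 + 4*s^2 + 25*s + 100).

f(t) = 2*sin(5*t) - 3*cos(5*t) - 3*exp(-4*t)

Factor the denominator: s^3 + 4*s^2 + 25*s + 100 = (s + 4)*(s^2 + 25).
Partial fraction decomposition gives [-3/(s + 4)] + [-3*s/(s^2 + 25)] + [10/(s^2 + 25)].
Invert each term: -3/(s + 4) ↔ -3e^(-4t); -3·s/(s^2 + 25) ↔ -3cos(5t); 2·5/(s^2 + 25) ↔ 2sin(5t).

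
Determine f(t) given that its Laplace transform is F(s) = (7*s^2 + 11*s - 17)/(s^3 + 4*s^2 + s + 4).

f(t) = -5*sin(t) + 4*cos(t) + 3*exp(-4*t)

Factor the denominator: s^3 + 4*s^2 + s + 4 = (s + 4)*(s^2 + 1).
Partial fraction decomposition gives [3/(s + 4)] + [4*s/(s^2 + 1)] + [-5/(s^2 + 1)].
Invert each term: 3/(s + 4) ↔ 3e^(-4t); 4·s/(s^2 + 1) ↔ 4cos(t); -5·1/(s^2 + 1) ↔ -5sin(t).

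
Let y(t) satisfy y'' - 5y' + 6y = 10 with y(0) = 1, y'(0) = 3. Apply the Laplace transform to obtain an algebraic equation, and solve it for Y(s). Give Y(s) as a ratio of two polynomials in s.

Apply the Laplace transform to the equation.
With L{y''} = s^2 Y - s·y(0) - y'(0) and L{y'} = sY - y(0), with y(0) = 1, y'(0) = 3: the LHS transforms to (s^2 - 5*s + 6)Y - (s - 2).
The right side is L{10} = 10/s.
So (s^2 - 5*s + 6)Y = 10/s + (s - 2).
Isolate Y and clear denominators.

Y(s) = (s^2 - 2*s + 10)/(s^3 - 5*s^2 + 6*s)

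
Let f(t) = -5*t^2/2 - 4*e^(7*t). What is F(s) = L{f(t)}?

Apply the Laplace transform termwise.
(-5/2)·[L{t^2} = 2!/s^3 = 2/s^3]; (-4)·[L{e^(7t)} = 1/(s - 7)].

F(s) = -4/(s - 7) - 5/s^3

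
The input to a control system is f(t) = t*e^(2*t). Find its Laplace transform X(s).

X(s) = (s - 2)^(-2)

L{t} = 1!/s^2 = 1/s^2.
By the first shifting theorem, multiplying by e^(2t) replaces s with s - 2.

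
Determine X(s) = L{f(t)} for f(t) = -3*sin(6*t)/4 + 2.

X(s) = -9/(2*(s^2 + 36)) + 2/s

Apply the Laplace transform termwise.
(-3/4)·[L{sin(6t)} = 6/(s^2 + 36)]; L{2} = 2/s.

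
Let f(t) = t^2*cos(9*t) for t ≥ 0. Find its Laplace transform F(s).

F(s) = 2*s*(s^2 - 243)/(s^2 + 81)^3

L{cos(9t)} = s/(s^2 + 81).
Then apply L{t^2·g(t)} = (-1)^2 d^2/ds^2[G(s)] with G(s) = s/(s^2 + 81):
differentiating 2 times and applying the sign gives 2*s*(s^2 - 243)/(s^2 + 81)^3.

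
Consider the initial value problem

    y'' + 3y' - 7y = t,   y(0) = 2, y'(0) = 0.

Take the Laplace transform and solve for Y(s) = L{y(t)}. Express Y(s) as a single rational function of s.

Y(s) = (2*s^3 + 6*s^2 + 1)/(s^4 + 3*s^3 - 7*s^2)

Transform both sides with L{·}.
With L{y''} = s^2 Y - s·y(0) - y'(0) and L{y'} = sY - y(0), with y(0) = 2, y'(0) = 0: the LHS transforms to (s^2 + 3*s - 7)Y - (2*s + 6).
The right side is L{t} = s^(-2).
So (s^2 + 3*s - 7)Y = s^(-2) + (2*s + 6).
Isolate Y and clear denominators.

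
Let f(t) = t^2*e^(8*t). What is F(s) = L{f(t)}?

F(s) = 2/(s - 8)^3

L{e^(8t)} = 1/(s - 8).
Then apply L{t^2·g(t)} = (-1)^2 d^2/ds^2[G(s)] with G(s) = 1/(s - 8):
differentiating 2 times and applying the sign gives 2/(s - 8)^3.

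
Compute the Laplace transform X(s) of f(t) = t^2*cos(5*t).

X(s) = 2*s*(s^2 - 75)/(s^2 + 25)^3

L{cos(5t)} = s/(s^2 + 25).
Then apply L{t^2·g(t)} = (-1)^2 d^2/ds^2[G(s)] with G(s) = s/(s^2 + 25):
differentiating 2 times and applying the sign gives 2*s*(s^2 - 75)/(s^2 + 25)^3.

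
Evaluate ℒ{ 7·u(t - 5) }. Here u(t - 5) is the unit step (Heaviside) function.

By the second shifting theorem, L{u(t - c)·g(t - c)} = e^(-cs)·G(s) with c = 5 and G(s) = L{g(t)}.
L{7} = 7/s.

7*exp(-5*s)/s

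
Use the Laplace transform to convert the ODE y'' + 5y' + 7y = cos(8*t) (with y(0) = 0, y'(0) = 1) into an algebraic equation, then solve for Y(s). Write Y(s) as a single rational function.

Y(s) = (s^2 + s + 64)/(s^4 + 5*s^3 + 71*s^2 + 320*s + 448)

Take the Laplace transform of both sides.
The derivative rules (L{y''} = s^2 Y - s·y(0) - y'(0) and L{y'} = sY - y(0), with y(0) = 0, y'(0) = 1) turn the left side into (s^2 + 5*s + 7)Y - (1).
The right side is L{cos(8*t)} = s/(s^2 + 64).
So (s^2 + 5*s + 7)Y = s/(s^2 + 64) + (1).
Isolate Y and clear denominators.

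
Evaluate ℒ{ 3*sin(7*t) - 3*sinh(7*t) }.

21/(s^2 + 49) - 21/(s^2 - 49)

The transform is linear, so treat each term independently.
(-3)·[L{sinh(7t)} = 7/(s^2 - 49)]; (3)·[L{sin(7t)} = 7/(s^2 + 49)].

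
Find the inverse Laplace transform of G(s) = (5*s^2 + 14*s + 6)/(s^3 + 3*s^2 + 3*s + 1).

Factor the denominator: s^3 + 3*s^2 + 3*s + 1 = (s + 1)^3.
Partial fraction decomposition gives [5/(s + 1)] + [4/(s + 1)^2] + [-3/(s + 1)^3].
Invert each term: 5/(s + 1) ↔ 5e^(-t); 4/(s + 1)^2 ↔ 4t·e^(-t); -3/(s + 1)^3 ↔ (-3/2)t^2·e^(-t).

-3*t^2*exp(-t)/2 + 4*t*exp(-t) + 5*exp(-t)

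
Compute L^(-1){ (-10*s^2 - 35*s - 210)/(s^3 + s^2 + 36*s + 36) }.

-5*sin(6*t) - 5*cos(6*t) - 5*exp(-t)

Factor the denominator: s^3 + s^2 + 36*s + 36 = (s + 1)*(s^2 + 36).
Partial fraction decomposition gives [-5/(s + 1)] + [-5*s/(s^2 + 36)] + [-30/(s^2 + 36)].
Invert each term: -5/(s + 1) ↔ -5e^(-t); -5·s/(s^2 + 36) ↔ -5cos(6t); -5·6/(s^2 + 36) ↔ -5sin(6t).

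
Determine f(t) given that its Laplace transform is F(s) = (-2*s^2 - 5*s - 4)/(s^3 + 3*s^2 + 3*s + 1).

f(t) = -t^2*exp(-t)/2 - t*exp(-t) - 2*exp(-t)

Factor the denominator: s^3 + 3*s^2 + 3*s + 1 = (s + 1)^3.
Partial fraction decomposition gives [-2/(s + 1)] + [-1/(s + 1)^2] + [-1/(s + 1)^3].
Invert each term: -2/(s + 1) ↔ -2e^(-t); -1/(s + 1)^2 ↔ -t·e^(-t); -1/(s + 1)^3 ↔ (-1/2)t^2·e^(-t).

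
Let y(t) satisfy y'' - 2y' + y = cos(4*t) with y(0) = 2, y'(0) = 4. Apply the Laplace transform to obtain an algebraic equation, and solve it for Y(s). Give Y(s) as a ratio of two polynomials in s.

Y(s) = (2*s^3 + 33*s)/(s^4 - 2*s^3 + 17*s^2 - 32*s + 16)

Laplace-transform each side.
With L{y''} = s^2 Y - s·y(0) - y'(0) and L{y'} = sY - y(0), with y(0) = 2, y'(0) = 4: the LHS transforms to (s^2 - 2*s + 1)Y - (2*s).
The right side is L{cos(4*t)} = s/(s^2 + 16).
So (s^2 - 2*s + 1)Y = s/(s^2 + 16) + (2*s).
Solve for Y(s) and write it as one ratio of polynomials.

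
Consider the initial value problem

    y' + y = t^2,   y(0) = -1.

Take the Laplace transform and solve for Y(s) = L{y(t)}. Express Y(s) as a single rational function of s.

Y(s) = (-s^3 + 2)/(s^4 + s^3)

Transform both sides with L{·}.
With L{y'} = sY - y(0) = sY - (-1): the LHS transforms to (s + 1)Y - (-1).
The right side is L{t^2} = 2/s^3.
So (s + 1)Y = 2/s^3 + (-1).
Divide through and combine into a single rational function.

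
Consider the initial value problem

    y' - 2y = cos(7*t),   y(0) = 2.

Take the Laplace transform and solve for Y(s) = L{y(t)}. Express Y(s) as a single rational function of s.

Y(s) = (2*s^2 + s + 98)/(s^3 - 2*s^2 + 49*s - 98)

Apply the Laplace transform to the equation.
With L{y'} = sY - y(0) = sY - 2: the LHS transforms to (s - 2)Y - (2).
The right side is L{cos(7*t)} = s/(s^2 + 49).
So (s - 2)Y = s/(s^2 + 49) + (2).
Isolate Y and clear denominators.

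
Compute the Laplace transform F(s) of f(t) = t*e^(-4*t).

L{e^(-4t)} = 1/(s + 4).
Then apply L{t·g(t)} = -d/ds[G(s)] with G(s) = 1/(s + 4):
differentiating 1 time and applying the sign gives (s + 4)^(-2).

F(s) = (s + 4)^(-2)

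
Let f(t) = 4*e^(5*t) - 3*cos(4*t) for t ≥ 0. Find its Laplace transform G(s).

The transform is linear, so treat each term independently.
(-3)·[L{cos(4t)} = s/(s^2 + 16)]; (4)·[L{e^(5t)} = 1/(s - 5)].

G(s) = -3*s/(s^2 + 16) + 4/(s - 5)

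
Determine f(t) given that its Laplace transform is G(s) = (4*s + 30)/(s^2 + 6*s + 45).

f(t) = 3*exp(-3*t)*sin(6*t) + 4*exp(-3*t)*cos(6*t)

Complete the square in the denominator: s^2 + 6*s + 45 = (s + 3)^2 + 6^2.
Split the numerator to match: 4*s + 30 = 4·(s + 3) + 3·6.
Invert each term: 4·(s + 3)/((s + 3)^2 + 36) ↔ 4e^(-3t)cos(6t); 3·6/((s + 3)^2 + 36) ↔ 3e^(-3t)sin(6t).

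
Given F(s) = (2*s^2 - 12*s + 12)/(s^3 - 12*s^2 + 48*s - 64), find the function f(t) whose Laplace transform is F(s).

f(t) = -2*t^2*exp(4*t) + 4*t*exp(4*t) + 2*exp(4*t)

Factor the denominator: s^3 - 12*s^2 + 48*s - 64 = (s - 4)^3.
Partial fraction decomposition gives [2/(s - 4)] + [4/(s - 4)^2] + [-4/(s - 4)^3].
Invert each term: 2/(s - 4) ↔ 2e^(4t); 4/(s - 4)^2 ↔ 4t·e^(4t); -4/(s - 4)^3 ↔ (-2)t^2·e^(4t).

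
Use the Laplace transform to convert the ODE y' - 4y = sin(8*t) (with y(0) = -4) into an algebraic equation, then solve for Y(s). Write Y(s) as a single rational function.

Transform both sides with L{·}.
The derivative rules (L{y'} = sY - y(0) = sY - (-4)) turn the left side into (s - 4)Y - (-4).
The right side is L{sin(8*t)} = 8/(s^2 + 64).
So (s - 4)Y = 8/(s^2 + 64) + (-4).
Isolate Y and clear denominators.

Y(s) = (-4*s^2 - 248)/(s^3 - 4*s^2 + 64*s - 256)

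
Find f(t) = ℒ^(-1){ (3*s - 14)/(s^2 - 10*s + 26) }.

Complete the square in the denominator: s^2 - 10*s + 26 = (s - 5)^2 + 1^2.
Split the numerator to match: 3*s - 14 = 3·(s - 5) + 1·1.
Invert each term: 3·(s - 5)/((s - 5)^2 + 1) ↔ 3e^(5t)cos(t); 1·1/((s - 5)^2 + 1) ↔ e^(5t)sin(t).

f(t) = exp(5*t)*sin(t) + 3*exp(5*t)*cos(t)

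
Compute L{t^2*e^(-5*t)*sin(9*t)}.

L{sin(9t)} = 9/(s^2 + 81).
Multiplying by e^(-5t) shifts s → s + 5, so L{e^(-5*t)*sin(9*t)} = 9/((s + 5)^2 + 81).
Then apply L{t^2·g(t)} = (-1)^2 d^2/ds^2[G(s)] with G(s) = 9/((s + 5)^2 + 81):
differentiating 2 times and applying the sign gives 54*(s^2 + 10*s - 2)/(s^2 + 10*s + 106)^3.

54*(s^2 + 10*s - 2)/(s^2 + 10*s + 106)^3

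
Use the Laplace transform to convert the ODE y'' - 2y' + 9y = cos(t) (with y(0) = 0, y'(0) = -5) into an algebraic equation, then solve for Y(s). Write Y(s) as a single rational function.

Y(s) = (-5*s^2 + s - 5)/(s^4 - 2*s^3 + 10*s^2 - 2*s + 9)

Laplace-transform each side.
Using L{y''} = s^2 Y - s·y(0) - y'(0) and L{y'} = sY - y(0), with y(0) = 0, y'(0) = -5, the left side becomes (s^2 - 2*s + 9)Y - (-5).
The right side is L{cos(t)} = s/(s^2 + 1).
So (s^2 - 2*s + 9)Y = s/(s^2 + 1) + (-5).
Divide through and combine into a single rational function.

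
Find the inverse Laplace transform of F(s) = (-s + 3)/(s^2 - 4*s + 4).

t*exp(2*t) - exp(2*t)

Factor the denominator: s^2 - 4*s + 4 = (s - 2)^2.
Partial fraction decomposition gives [-1/(s - 2)] + [(s - 2)^(-2)].
Invert each term: -1/(s - 2) ↔ -e^(2t); 1/(s - 2)^2 ↔ t·e^(2t).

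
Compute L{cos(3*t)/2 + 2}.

s/(2*(s^2 + 9)) + 2/s

The transform is linear, so treat each term independently.
L{2} = 2/s; (1/2)·[L{cos(3t)} = s/(s^2 + 9)].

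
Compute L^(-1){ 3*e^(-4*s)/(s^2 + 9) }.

Heaviside(t - 4)*(sin(3*t - 12))

The factor e^(-4s) signals a time shift by c = 4 (second shifting theorem).
L{sin(3t)} = 3/(s^2 + 9), so L^-1{3/(s^2 + 9)} = sin(3*t).
Hence the inverse is u(t - 4) times that function evaluated at t - 4.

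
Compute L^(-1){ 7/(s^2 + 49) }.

sin(7*t)

Since L{sin(7t)} = 7/(s^2 + 49), the inverse is sin(7*t).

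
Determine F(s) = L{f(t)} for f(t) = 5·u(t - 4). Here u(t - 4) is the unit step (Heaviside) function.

F(s) = 5*exp(-4*s)/s

By the second shifting theorem, L{u(t - c)·g(t - c)} = e^(-cs)·G(s) with c = 4 and G(s) = L{g(t)}.
L{5} = 5/s.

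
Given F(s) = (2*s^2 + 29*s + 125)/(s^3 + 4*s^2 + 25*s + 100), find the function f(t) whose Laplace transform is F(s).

Factor the denominator: s^3 + 4*s^2 + 25*s + 100 = (s + 4)*(s^2 + 25).
Partial fraction decomposition gives [1/(s + 4)] + [s/(s^2 + 25)] + [25/(s^2 + 25)].
Invert each term: 1/(s + 4) ↔ e^(-4t); 1·s/(s^2 + 25) ↔ cos(5t); 5·5/(s^2 + 25) ↔ 5sin(5t).

f(t) = 5*sin(5*t) + cos(5*t) + exp(-4*t)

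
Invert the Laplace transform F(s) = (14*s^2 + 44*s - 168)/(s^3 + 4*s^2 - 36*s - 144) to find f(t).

f(t) = 5*exp(6*t) + 6*exp(-4*t) + 3*exp(-6*t)

Factor the denominator: s^3 + 4*s^2 - 36*s - 144 = (s - 6)*(s + 4)*(s + 6).
Partial fraction decomposition gives [6/(s + 4)] + [5/(s - 6)] + [3/(s + 6)].
Invert each term: 6/(s + 4) ↔ 6e^(-4t); 5/(s - 6) ↔ 5e^(6t); 3/(s + 6) ↔ 3e^(-6t).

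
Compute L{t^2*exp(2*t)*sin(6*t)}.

36*(s^2 - 4*s - 8)/(s^2 - 4*s + 40)^3

L{sin(6t)} = 6/(s^2 + 36).
Multiplying by e^(2t) shifts s → s - 2, so L{exp(2*t)*sin(6*t)} = 6/((s - 2)^2 + 36).
Then apply L{t^2·g(t)} = (-1)^2 d^2/ds^2[G(s)] with G(s) = 6/((s - 2)^2 + 36):
differentiating 2 times and applying the sign gives 36*(s^2 - 4*s - 8)/(s^2 - 4*s + 40)^3.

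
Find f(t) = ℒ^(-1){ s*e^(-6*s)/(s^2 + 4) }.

f(t) = Heaviside(t - 6)*(cos(2*t - 12))

The factor e^(-6s) signals a time shift by c = 6 (second shifting theorem).
L{cos(2t)} = s/(s^2 + 4), so L^-1{s/(s^2 + 4)} = cos(2*t).
Hence the inverse is u(t - 6) times that function evaluated at t - 6.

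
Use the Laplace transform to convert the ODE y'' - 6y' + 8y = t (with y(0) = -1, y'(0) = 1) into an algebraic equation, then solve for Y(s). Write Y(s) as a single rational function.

Y(s) = (-s^3 + 7*s^2 + 1)/(s^4 - 6*s^3 + 8*s^2)

Apply the Laplace transform to the equation.
Using L{y''} = s^2 Y - s·y(0) - y'(0) and L{y'} = sY - y(0), with y(0) = -1, y'(0) = 1, the left side becomes (s^2 - 6*s + 8)Y - (-s + 7).
The right side is L{t} = s^(-2).
So (s^2 - 6*s + 8)Y = s^(-2) + (-s + 7).
Solve for Y(s) and write it as one ratio of polynomials.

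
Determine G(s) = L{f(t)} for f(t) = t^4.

G(s) = 24/s^5

L{t^4} = 4!/s^5 = 24/s^5.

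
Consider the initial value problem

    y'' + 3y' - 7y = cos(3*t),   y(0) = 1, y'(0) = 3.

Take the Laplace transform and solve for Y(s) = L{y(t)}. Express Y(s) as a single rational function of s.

Laplace-transform each side.
With L{y''} = s^2 Y - s·y(0) - y'(0) and L{y'} = sY - y(0), with y(0) = 1, y'(0) = 3: the LHS transforms to (s^2 + 3*s - 7)Y - (s + 6).
The right side is L{cos(3*t)} = s/(s^2 + 9).
So (s^2 + 3*s - 7)Y = s/(s^2 + 9) + (s + 6).
Solve for Y(s) and write it as one ratio of polynomials.

Y(s) = (s^3 + 6*s^2 + 10*s + 54)/(s^4 + 3*s^3 + 2*s^2 + 27*s - 63)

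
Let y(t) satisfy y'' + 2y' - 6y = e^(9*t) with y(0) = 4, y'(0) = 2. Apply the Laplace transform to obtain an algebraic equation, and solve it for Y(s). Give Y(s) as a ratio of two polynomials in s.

Take the Laplace transform of both sides.
Using L{y''} = s^2 Y - s·y(0) - y'(0) and L{y'} = sY - y(0), with y(0) = 4, y'(0) = 2, the left side becomes (s^2 + 2*s - 6)Y - (4*s + 10).
The right side is L{e^(9*t)} = 1/(s - 9).
So (s^2 + 2*s - 6)Y = 1/(s - 9) + (4*s + 10).
Solve for Y(s) and write it as one ratio of polynomials.

Y(s) = (4*s^2 - 26*s - 89)/(s^3 - 7*s^2 - 24*s + 54)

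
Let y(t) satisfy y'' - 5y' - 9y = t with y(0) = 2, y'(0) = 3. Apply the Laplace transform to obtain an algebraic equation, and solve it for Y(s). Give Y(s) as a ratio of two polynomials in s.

Apply the Laplace transform to the equation.
Using L{y''} = s^2 Y - s·y(0) - y'(0) and L{y'} = sY - y(0), with y(0) = 2, y'(0) = 3, the left side becomes (s^2 - 5*s - 9)Y - (2*s - 7).
The right side is L{t} = s^(-2).
So (s^2 - 5*s - 9)Y = s^(-2) + (2*s - 7).
Divide through and combine into a single rational function.

Y(s) = (2*s^3 - 7*s^2 + 1)/(s^4 - 5*s^3 - 9*s^2)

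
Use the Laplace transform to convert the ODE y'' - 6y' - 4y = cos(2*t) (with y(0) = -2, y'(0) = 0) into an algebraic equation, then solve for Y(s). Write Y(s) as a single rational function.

Laplace-transform each side.
Using L{y''} = s^2 Y - s·y(0) - y'(0) and L{y'} = sY - y(0), with y(0) = -2, y'(0) = 0, the left side becomes (s^2 - 6*s - 4)Y - (-2*s + 12).
The right side is L{cos(2*t)} = s/(s^2 + 4).
So (s^2 - 6*s - 4)Y = s/(s^2 + 4) + (-2*s + 12).
Isolate Y and clear denominators.

Y(s) = (-2*s^3 + 12*s^2 - 7*s + 48)/(s^4 - 6*s^3 - 24*s - 16)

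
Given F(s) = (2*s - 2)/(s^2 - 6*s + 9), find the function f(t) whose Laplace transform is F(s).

Factor the denominator: s^2 - 6*s + 9 = (s - 3)^2.
Partial fraction decomposition gives [2/(s - 3)] + [4/(s - 3)^2].
Invert each term: 2/(s - 3) ↔ 2e^(3t); 4/(s - 3)^2 ↔ 4t·e^(3t).

f(t) = 4*t*exp(3*t) + 2*exp(3*t)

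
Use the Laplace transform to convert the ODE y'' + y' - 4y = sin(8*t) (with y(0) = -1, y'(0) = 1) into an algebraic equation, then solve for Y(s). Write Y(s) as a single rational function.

Laplace-transform each side.
Using L{y''} = s^2 Y - s·y(0) - y'(0) and L{y'} = sY - y(0), with y(0) = -1, y'(0) = 1, the left side becomes (s^2 + s - 4)Y - (-s).
The right side is L{sin(8*t)} = 8/(s^2 + 64).
So (s^2 + s - 4)Y = 8/(s^2 + 64) + (-s).
Solve for Y(s) and write it as one ratio of polynomials.

Y(s) = (-s^3 - 64*s + 8)/(s^4 + s^3 + 60*s^2 + 64*s - 256)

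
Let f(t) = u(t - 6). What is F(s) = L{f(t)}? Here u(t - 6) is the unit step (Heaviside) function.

By the second shifting theorem, L{u(t - c)·g(t - c)} = e^(-cs)·G(s) with c = 6 and G(s) = L{g(t)}.
L{1} = 1/s.

F(s) = exp(-6*s)/s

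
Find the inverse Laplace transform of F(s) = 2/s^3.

t^2

Since L{t^2} = 2!/s^3 = 2/s^3, the inverse is t^2.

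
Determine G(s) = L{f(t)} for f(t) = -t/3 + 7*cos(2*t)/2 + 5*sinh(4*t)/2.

G(s) = 7*s/(2*(s^2 + 4)) + 10/(s^2 - 16) - 1/(3*s^2)

By linearity of the Laplace transform, transform each term separately.
(5/2)·[L{sinh(4t)} = 4/(s^2 - 16)]; (-1/3)·[L{t} = 1!/s^2 = 1/s^2]; (7/2)·[L{cos(2t)} = s/(s^2 + 4)].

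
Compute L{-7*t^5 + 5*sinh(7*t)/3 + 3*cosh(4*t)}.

3*s/(s^2 - 16) + 35/(3*(s^2 - 49)) - 840/s^6

By linearity of the Laplace transform, transform each term separately.
(5/3)·[L{sinh(7t)} = 7/(s^2 - 49)]; (-7)·[L{t^5} = 5!/s^6 = 120/s^6]; (3)·[L{cosh(4t)} = s/(s^2 - 16)].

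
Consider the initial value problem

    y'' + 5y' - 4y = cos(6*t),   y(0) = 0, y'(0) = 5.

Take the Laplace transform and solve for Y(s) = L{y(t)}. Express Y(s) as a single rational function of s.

Transform both sides with L{·}.
With L{y''} = s^2 Y - s·y(0) - y'(0) and L{y'} = sY - y(0), with y(0) = 0, y'(0) = 5: the LHS transforms to (s^2 + 5*s - 4)Y - (5).
The right side is L{cos(6*t)} = s/(s^2 + 36).
So (s^2 + 5*s - 4)Y = s/(s^2 + 36) + (5).
Solve for Y(s) and write it as one ratio of polynomials.

Y(s) = (5*s^2 + s + 180)/(s^4 + 5*s^3 + 32*s^2 + 180*s - 144)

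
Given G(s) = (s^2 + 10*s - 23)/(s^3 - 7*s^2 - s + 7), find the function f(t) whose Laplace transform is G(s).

f(t) = 2*exp(7*t) + exp(t) - 2*exp(-t)

Factor the denominator: s^3 - 7*s^2 - s + 7 = (s - 7)*(s - 1)*(s + 1).
Partial fraction decomposition gives [1/(s - 1)] + [-2/(s + 1)] + [2/(s - 7)].
Invert each term: 1/(s - 1) ↔ e^(t); -2/(s + 1) ↔ -2e^(-t); 2/(s - 7) ↔ 2e^(7t).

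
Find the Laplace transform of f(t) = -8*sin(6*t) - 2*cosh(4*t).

-2*s/(s^2 - 16) - 48/(s^2 + 36)

Apply the Laplace transform termwise.
(-8)·[L{sin(6t)} = 6/(s^2 + 36)]; (-2)·[L{cosh(4t)} = s/(s^2 - 16)].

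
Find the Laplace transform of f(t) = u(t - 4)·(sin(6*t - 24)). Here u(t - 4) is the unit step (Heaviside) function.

By the second shifting theorem, L{u(t - c)·g(t - c)} = e^(-cs)·G(s) with c = 4 and G(s) = L{g(t)}.
L{sin(6t)} = 6/(s^2 + 36).

6*exp(-4*s)/(s^2 + 36)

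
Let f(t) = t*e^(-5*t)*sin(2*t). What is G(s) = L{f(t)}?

G(s) = 4*(s + 5)/(s^2 + 10*s + 29)^2

L{sin(2t)} = 2/(s^2 + 4).
Multiplying by e^(-5t) shifts s → s + 5, so L{e^(-5*t)*sin(2*t)} = 2/((s + 5)^2 + 4).
Then apply L{t·g(t)} = -d/ds[H(s)] with H(s) = 2/((s + 5)^2 + 4):
differentiating 1 time and applying the sign gives 4*(s + 5)/(s^2 + 10*s + 29)^2.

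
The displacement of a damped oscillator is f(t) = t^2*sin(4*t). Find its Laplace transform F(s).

L{sin(4t)} = 4/(s^2 + 16).
Then apply L{t^2·g(t)} = (-1)^2 d^2/ds^2[G(s)] with G(s) = 4/(s^2 + 16):
differentiating 2 times and applying the sign gives 8*(3*s^2 - 16)/(s^2 + 16)^3.

F(s) = 8*(3*s^2 - 16)/(s^2 + 16)^3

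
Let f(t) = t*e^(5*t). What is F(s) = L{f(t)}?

F(s) = (s - 5)^(-2)

L{e^(5t)} = 1/(s - 5).
Then apply L{t·g(t)} = -d/ds[G(s)] with G(s) = 1/(s - 5):
differentiating 1 time and applying the sign gives (s - 5)^(-2).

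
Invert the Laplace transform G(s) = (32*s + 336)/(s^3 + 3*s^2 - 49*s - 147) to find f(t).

f(t) = 4*exp(7*t) - 6*exp(-3*t) + 2*exp(-7*t)

Factor the denominator: s^3 + 3*s^2 - 49*s - 147 = (s - 7)*(s + 3)*(s + 7).
Partial fraction decomposition gives [-6/(s + 3)] + [2/(s + 7)] + [4/(s - 7)].
Invert each term: -6/(s + 3) ↔ -6e^(-3t); 2/(s + 7) ↔ 2e^(-7t); 4/(s - 7) ↔ 4e^(7t).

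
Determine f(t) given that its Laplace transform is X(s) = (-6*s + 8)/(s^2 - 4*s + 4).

Factor the denominator: s^2 - 4*s + 4 = (s - 2)^2.
Partial fraction decomposition gives [-6/(s - 2)] + [-4/(s - 2)^2].
Invert each term: -6/(s - 2) ↔ -6e^(2t); -4/(s - 2)^2 ↔ -4t·e^(2t).

f(t) = -4*t*exp(2*t) - 6*exp(2*t)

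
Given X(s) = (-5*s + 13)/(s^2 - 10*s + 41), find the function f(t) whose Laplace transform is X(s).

Complete the square in the denominator: s^2 - 10*s + 41 = (s - 5)^2 + 4^2.
Split the numerator to match: -5*s + 13 = -5·(s - 5) - 3·4.
Invert each term: -5·(s - 5)/((s - 5)^2 + 16) ↔ -5e^(5t)cos(4t); -3·4/((s - 5)^2 + 16) ↔ -3e^(5t)sin(4t).

f(t) = -3*exp(5*t)*sin(4*t) - 5*exp(5*t)*cos(4*t)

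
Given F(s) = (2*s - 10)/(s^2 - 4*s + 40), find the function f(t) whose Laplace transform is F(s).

Complete the square in the denominator: s^2 - 4*s + 40 = (s - 2)^2 + 6^2.
Split the numerator to match: 2*s - 10 = 2·(s - 2) - 1·6.
Invert each term: 2·(s - 2)/((s - 2)^2 + 36) ↔ 2e^(2t)cos(6t); -1·6/((s - 2)^2 + 36) ↔ -e^(2t)sin(6t).

f(t) = -exp(2*t)*sin(6*t) + 2*exp(2*t)*cos(6*t)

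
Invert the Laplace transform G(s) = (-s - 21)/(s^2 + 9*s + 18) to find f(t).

Factor the denominator: s^2 + 9*s + 18 = (s + 3)*(s + 6).
Partial fraction decomposition gives [-6/(s + 3)] + [5/(s + 6)].
Invert each term: -6/(s + 3) ↔ -6e^(-3t); 5/(s + 6) ↔ 5e^(-6t).

f(t) = -6*exp(-3*t) + 5*exp(-6*t)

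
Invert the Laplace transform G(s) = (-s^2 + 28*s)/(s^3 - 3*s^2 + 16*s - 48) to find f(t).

f(t) = 3*exp(3*t) + 4*sin(4*t) - 4*cos(4*t)

Factor the denominator: s^3 - 3*s^2 + 16*s - 48 = (s - 3)*(s^2 + 16).
Partial fraction decomposition gives [3/(s - 3)] + [-4*s/(s^2 + 16)] + [16/(s^2 + 16)].
Invert each term: 3/(s - 3) ↔ 3e^(3t); -4·s/(s^2 + 16) ↔ -4cos(4t); 4·4/(s^2 + 16) ↔ 4sin(4t).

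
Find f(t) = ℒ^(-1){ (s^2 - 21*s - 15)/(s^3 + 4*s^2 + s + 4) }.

f(t) = -5*sin(t) - 4*cos(t) + 5*exp(-4*t)

Factor the denominator: s^3 + 4*s^2 + s + 4 = (s + 4)*(s^2 + 1).
Partial fraction decomposition gives [5/(s + 4)] + [-4*s/(s^2 + 1)] + [-5/(s^2 + 1)].
Invert each term: 5/(s + 4) ↔ 5e^(-4t); -4·s/(s^2 + 1) ↔ -4cos(t); -5·1/(s^2 + 1) ↔ -5sin(t).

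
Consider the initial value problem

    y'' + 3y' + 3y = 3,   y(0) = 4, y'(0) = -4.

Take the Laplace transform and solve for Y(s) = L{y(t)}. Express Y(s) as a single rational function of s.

Y(s) = (4*s^2 + 8*s + 3)/(s^3 + 3*s^2 + 3*s)

Apply the Laplace transform to the equation.
The derivative rules (L{y''} = s^2 Y - s·y(0) - y'(0) and L{y'} = sY - y(0), with y(0) = 4, y'(0) = -4) turn the left side into (s^2 + 3*s + 3)Y - (4*s + 8).
The right side is L{3} = 3/s.
So (s^2 + 3*s + 3)Y = 3/s + (4*s + 8).
Isolate Y and clear denominators.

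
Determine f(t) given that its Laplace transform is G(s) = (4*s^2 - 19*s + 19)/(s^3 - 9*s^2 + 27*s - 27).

f(t) = -t^2*exp(3*t) + 5*t*exp(3*t) + 4*exp(3*t)

Factor the denominator: s^3 - 9*s^2 + 27*s - 27 = (s - 3)^3.
Partial fraction decomposition gives [4/(s - 3)] + [5/(s - 3)^2] + [-2/(s - 3)^3].
Invert each term: 4/(s - 3) ↔ 4e^(3t); 5/(s - 3)^2 ↔ 5t·e^(3t); -2/(s - 3)^3 ↔ (-1)t^2·e^(3t).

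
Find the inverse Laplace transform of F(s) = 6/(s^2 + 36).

sin(6*t)

Since L{sin(6t)} = 6/(s^2 + 36), the inverse is sin(6*t).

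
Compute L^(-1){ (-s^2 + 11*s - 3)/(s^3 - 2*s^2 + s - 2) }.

Factor the denominator: s^3 - 2*s^2 + s - 2 = (s - 2)*(s^2 + 1).
Partial fraction decomposition gives [3/(s - 2)] + [-4*s/(s^2 + 1)] + [3/(s^2 + 1)].
Invert each term: 3/(s - 2) ↔ 3e^(2t); -4·s/(s^2 + 1) ↔ -4cos(t); 3·1/(s^2 + 1) ↔ 3sin(t).

3*exp(2*t) + 3*sin(t) - 4*cos(t)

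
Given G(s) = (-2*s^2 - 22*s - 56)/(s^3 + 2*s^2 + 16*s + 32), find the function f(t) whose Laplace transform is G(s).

Factor the denominator: s^3 + 2*s^2 + 16*s + 32 = (s + 2)*(s^2 + 16).
Partial fraction decomposition gives [-1/(s + 2)] + [-s/(s^2 + 16)] + [-20/(s^2 + 16)].
Invert each term: -1/(s + 2) ↔ -e^(-2t); -1·s/(s^2 + 16) ↔ -cos(4t); -5·4/(s^2 + 16) ↔ -5sin(4t).

f(t) = -5*sin(4*t) - cos(4*t) - exp(-2*t)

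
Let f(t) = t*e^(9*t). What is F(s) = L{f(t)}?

L{e^(9t)} = 1/(s - 9).
Then apply L{t·g(t)} = -d/ds[G(s)] with G(s) = 1/(s - 9):
differentiating 1 time and applying the sign gives (s - 9)^(-2).

F(s) = (s - 9)^(-2)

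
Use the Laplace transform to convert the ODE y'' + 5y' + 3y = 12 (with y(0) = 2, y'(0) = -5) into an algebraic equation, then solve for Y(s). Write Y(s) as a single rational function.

Y(s) = (2*s^2 + 5*s + 12)/(s^3 + 5*s^2 + 3*s)

Transform both sides with L{·}.
The derivative rules (L{y''} = s^2 Y - s·y(0) - y'(0) and L{y'} = sY - y(0), with y(0) = 2, y'(0) = -5) turn the left side into (s^2 + 5*s + 3)Y - (2*s + 5).
The right side is L{12} = 12/s.
So (s^2 + 5*s + 3)Y = 12/s + (2*s + 5).
Divide through and combine into a single rational function.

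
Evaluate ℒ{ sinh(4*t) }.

L{sinh(4t)} = 4/(s^2 - 16).

4/(s^2 - 16)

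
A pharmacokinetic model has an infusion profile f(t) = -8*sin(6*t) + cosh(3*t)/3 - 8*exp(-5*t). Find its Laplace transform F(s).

F(s) = s/(3*(s^2 - 9)) - 48/(s^2 + 36) - 8/(s + 5)

By linearity of the Laplace transform, transform each term separately.
(-8)·[L{e^(-5t)} = 1/(s + 5)]; (1/3)·[L{cosh(3t)} = s/(s^2 - 9)]; (-8)·[L{sin(6t)} = 6/(s^2 + 36)].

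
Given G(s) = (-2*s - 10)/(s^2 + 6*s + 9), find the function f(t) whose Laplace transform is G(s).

f(t) = -4*t*exp(-3*t) - 2*exp(-3*t)

Factor the denominator: s^2 + 6*s + 9 = (s + 3)^2.
Partial fraction decomposition gives [-2/(s + 3)] + [-4/(s + 3)^2].
Invert each term: -2/(s + 3) ↔ -2e^(-3t); -4/(s + 3)^2 ↔ -4t·e^(-3t).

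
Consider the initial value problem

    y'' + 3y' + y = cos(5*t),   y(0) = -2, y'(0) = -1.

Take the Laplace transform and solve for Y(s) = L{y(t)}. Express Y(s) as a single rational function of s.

Y(s) = (-2*s^3 - 7*s^2 - 49*s - 175)/(s^4 + 3*s^3 + 26*s^2 + 75*s + 25)

Apply the Laplace transform to the equation.
The derivative rules (L{y''} = s^2 Y - s·y(0) - y'(0) and L{y'} = sY - y(0), with y(0) = -2, y'(0) = -1) turn the left side into (s^2 + 3*s + 1)Y - (-2*s - 7).
The right side is L{cos(5*t)} = s/(s^2 + 25).
So (s^2 + 3*s + 1)Y = s/(s^2 + 25) + (-2*s - 7).
Isolate Y and clear denominators.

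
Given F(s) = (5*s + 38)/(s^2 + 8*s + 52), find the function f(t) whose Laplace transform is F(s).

f(t) = 3*exp(-4*t)*sin(6*t) + 5*exp(-4*t)*cos(6*t)

Complete the square in the denominator: s^2 + 8*s + 52 = (s + 4)^2 + 6^2.
Split the numerator to match: 5*s + 38 = 5·(s + 4) + 3·6.
Invert each term: 5·(s + 4)/((s + 4)^2 + 36) ↔ 5e^(-4t)cos(6t); 3·6/((s + 4)^2 + 36) ↔ 3e^(-4t)sin(6t).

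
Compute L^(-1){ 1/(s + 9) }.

Since L{e^(-9t)} = 1/(s + 9), the inverse is e^(-9*t).

exp(-9*t)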